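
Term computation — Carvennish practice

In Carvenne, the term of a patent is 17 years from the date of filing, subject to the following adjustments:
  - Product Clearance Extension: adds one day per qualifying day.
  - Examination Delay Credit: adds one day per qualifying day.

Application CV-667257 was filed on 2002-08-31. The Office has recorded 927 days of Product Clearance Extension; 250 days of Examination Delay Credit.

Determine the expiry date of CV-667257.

2022-11-20

Base term: filing date + 17 years → 31 August 2019.
Product Clearance Extension: +927 days → 15 March 2022.
Examination Delay Credit: +250 days → 20 November 2022.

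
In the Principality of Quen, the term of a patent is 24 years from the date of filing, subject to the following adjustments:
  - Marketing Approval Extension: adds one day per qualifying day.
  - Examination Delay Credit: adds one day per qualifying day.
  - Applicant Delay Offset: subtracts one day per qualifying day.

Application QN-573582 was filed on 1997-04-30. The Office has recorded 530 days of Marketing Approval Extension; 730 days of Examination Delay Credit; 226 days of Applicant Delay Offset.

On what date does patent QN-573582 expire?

2024-02-28

Base term: filing date + 24 years → 30 April 2021.
Marketing Approval Extension: +530 days → 12 October 2022.
Examination Delay Credit: +730 days → 11 October 2024.
Applicant Delay Offset: −226 days → 28 February 2024.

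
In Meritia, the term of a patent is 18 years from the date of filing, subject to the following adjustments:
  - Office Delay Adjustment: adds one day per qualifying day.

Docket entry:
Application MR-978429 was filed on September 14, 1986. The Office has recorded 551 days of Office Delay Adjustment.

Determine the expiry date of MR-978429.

Base term: filing date + 18 years → 14 September 2004.
Office Delay Adjustment: +551 days → 19 March 2006.

2006-03-19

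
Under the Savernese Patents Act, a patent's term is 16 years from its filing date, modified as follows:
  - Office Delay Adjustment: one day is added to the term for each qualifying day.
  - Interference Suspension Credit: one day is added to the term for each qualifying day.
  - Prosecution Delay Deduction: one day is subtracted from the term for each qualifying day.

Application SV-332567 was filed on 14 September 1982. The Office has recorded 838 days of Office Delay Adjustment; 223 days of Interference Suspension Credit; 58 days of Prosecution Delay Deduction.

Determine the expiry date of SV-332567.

2001-06-13

Base term: filing date + 16 years → 14 September 1998.
Office Delay Adjustment: +838 days → 30 December 2000.
Interference Suspension Credit: +223 days → 10 August 2001.
Prosecution Delay Deduction: −58 days → 13 June 2001.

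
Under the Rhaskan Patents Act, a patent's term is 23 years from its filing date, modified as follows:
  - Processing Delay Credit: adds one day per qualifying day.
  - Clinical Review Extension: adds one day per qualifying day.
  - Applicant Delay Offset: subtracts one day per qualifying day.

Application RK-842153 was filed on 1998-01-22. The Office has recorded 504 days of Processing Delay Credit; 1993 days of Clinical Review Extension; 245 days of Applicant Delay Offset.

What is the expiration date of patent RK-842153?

2027-03-24

Base term: filing date + 23 years → 22 January 2021.
Processing Delay Credit: +504 days → 10 June 2022.
Clinical Review Extension: +1993 days → 24 November 2027.
Applicant Delay Offset: −245 days → 24 March 2027.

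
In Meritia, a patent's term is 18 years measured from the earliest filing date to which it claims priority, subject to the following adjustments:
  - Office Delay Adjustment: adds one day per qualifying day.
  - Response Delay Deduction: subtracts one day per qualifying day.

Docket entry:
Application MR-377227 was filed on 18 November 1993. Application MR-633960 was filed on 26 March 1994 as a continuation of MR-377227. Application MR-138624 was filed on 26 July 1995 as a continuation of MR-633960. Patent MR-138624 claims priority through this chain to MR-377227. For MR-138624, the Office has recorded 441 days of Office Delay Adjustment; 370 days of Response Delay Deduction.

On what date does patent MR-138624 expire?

January 28, 2012

Earliest priority filing: 18 November 1993.
Base term: 18 November 1993 + 18 years → 18 November 2011.
Office Delay Adjustment: +441 days → 1 February 2013.
Response Delay Deduction: −370 days → 28 January 2012.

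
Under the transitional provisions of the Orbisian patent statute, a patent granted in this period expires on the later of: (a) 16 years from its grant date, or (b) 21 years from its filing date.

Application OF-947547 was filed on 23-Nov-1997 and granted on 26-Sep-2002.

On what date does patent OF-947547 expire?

(a) grant + 16 years → 26 September 2018.
(b) filing + 21 years → 23 November 2018.
Later of the two: 23 November 2018.

November 23, 2018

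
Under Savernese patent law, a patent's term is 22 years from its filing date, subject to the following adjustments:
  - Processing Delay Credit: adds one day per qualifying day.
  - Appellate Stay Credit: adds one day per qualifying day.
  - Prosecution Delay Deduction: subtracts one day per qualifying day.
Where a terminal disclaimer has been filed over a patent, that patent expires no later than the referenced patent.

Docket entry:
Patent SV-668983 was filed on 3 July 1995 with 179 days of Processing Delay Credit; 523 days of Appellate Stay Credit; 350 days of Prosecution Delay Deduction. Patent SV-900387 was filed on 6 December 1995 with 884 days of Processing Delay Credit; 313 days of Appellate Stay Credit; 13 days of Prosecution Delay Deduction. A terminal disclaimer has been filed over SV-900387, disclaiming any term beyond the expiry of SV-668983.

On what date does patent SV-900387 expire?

June 20, 2018

Natural term of SV-900387:
  Base: filing + 22 years → 6 December 2017.
  Processing Delay Credit: +884 days → 8 May 2020.
  Appellate Stay Credit: +313 days → 17 March 2021.
  Prosecution Delay Deduction: −13 days → 4 March 2021.
Expiry of referenced patent SV-668983:
  Base: filing + 22 years → 3 July 2017.
  Processing Delay Credit: +179 days → 29 December 2017.
  Appellate Stay Credit: +523 days → 5 June 2019.
  Prosecution Delay Deduction: −350 days → 20 June 2018.
Terminal disclaimer: SV-900387 expires on the earlier of 4 March 2021 and 20 June 2018.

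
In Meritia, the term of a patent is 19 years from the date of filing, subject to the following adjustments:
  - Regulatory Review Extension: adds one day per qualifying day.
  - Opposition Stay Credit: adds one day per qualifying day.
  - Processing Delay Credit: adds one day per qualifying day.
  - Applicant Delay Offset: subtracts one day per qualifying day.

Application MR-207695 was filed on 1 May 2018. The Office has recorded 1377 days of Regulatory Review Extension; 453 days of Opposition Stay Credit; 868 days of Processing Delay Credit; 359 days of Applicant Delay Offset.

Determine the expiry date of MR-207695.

2043-09-26

Base term: filing date + 19 years → 1 May 2037.
Regulatory Review Extension: +1377 days → 6 February 2041.
Opposition Stay Credit: +453 days → 5 May 2042.
Processing Delay Credit: +868 days → 19 September 2044.
Applicant Delay Offset: −359 days → 26 September 2043.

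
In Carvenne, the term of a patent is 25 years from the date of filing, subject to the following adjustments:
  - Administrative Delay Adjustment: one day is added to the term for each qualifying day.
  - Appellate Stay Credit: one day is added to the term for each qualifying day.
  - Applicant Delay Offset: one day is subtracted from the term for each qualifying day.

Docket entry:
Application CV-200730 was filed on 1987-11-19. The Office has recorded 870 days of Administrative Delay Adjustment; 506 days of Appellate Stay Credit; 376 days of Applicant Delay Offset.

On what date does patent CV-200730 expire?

Base term: filing date + 25 years → 19 November 2012.
Administrative Delay Adjustment: +870 days → 8 April 2015.
Appellate Stay Credit: +506 days → 26 August 2016.
Applicant Delay Offset: −376 days → 16 August 2015.

2015-08-16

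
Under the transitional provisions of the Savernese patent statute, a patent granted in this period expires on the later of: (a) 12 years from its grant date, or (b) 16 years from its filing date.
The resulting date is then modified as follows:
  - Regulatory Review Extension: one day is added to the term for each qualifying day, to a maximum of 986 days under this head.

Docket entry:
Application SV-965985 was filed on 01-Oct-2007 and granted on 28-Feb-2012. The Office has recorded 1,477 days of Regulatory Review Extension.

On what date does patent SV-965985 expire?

November 10, 2026

(a) grant + 12 years → 28 February 2024.
(b) filing + 16 years → 1 October 2023.
Later of the two: 28 February 2024.
Regulatory Review Extension: 1477 days claimed exceeds the 986-day cap, so +986 days → 10 November 2026.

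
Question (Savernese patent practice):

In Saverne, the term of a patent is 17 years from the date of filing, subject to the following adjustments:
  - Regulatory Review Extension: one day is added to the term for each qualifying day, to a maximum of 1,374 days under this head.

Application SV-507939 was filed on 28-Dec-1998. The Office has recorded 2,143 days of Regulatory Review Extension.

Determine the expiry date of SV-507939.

Base term: filing date + 17 years → 28 December 2015.
Regulatory Review Extension: 2143 days claimed exceeds the 1374-day cap, so +1374 days → 2 October 2019.

October 2, 2019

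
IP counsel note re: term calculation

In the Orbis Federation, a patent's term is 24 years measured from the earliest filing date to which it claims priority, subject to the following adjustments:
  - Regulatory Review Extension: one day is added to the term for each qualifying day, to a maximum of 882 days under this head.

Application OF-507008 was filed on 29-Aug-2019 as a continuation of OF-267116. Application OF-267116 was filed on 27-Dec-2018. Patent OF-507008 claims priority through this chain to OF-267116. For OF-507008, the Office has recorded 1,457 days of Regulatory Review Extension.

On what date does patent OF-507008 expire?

Earliest priority filing: 27 December 2018.
Base term: 27 December 2018 + 24 years → 27 December 2042.
Regulatory Review Extension: 1457 days claimed exceeds the 882-day cap, so +882 days → 27 May 2045.

2045-05-27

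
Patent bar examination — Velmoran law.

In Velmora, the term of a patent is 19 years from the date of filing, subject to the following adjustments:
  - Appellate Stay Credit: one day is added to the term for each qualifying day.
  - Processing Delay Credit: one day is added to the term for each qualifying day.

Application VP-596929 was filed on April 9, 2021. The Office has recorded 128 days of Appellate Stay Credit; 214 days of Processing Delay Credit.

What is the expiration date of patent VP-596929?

March 17, 2041

Base term: filing date + 19 years → 9 April 2040.
Appellate Stay Credit: +128 days → 15 August 2040.
Processing Delay Credit: +214 days → 17 March 2041.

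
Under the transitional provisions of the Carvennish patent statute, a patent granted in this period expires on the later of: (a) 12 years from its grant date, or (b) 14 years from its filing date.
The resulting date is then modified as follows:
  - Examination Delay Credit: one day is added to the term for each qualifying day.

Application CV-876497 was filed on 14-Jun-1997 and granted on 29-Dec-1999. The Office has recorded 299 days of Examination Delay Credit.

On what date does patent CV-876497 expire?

(a) grant + 12 years → 29 December 2011.
(b) filing + 14 years → 14 June 2011.
Later of the two: 29 December 2011.
Examination Delay Credit: +299 days → 23 October 2012.

2012-10-23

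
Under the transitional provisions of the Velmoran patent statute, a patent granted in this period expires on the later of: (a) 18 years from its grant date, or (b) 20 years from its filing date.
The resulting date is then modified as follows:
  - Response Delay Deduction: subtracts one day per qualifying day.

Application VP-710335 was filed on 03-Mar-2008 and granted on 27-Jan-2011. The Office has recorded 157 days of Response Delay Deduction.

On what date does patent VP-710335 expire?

(a) grant + 18 years → 27 January 2029.
(b) filing + 20 years → 3 March 2028.
Later of the two: 27 January 2029.
Response Delay Deduction: −157 days → 23 August 2028.

August 23, 2028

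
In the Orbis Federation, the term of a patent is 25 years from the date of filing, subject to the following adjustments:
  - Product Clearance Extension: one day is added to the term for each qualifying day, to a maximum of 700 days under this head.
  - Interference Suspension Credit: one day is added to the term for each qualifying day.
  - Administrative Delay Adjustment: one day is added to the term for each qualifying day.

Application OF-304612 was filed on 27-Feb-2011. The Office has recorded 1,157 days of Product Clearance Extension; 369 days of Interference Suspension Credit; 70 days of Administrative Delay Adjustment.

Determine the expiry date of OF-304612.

Base term: filing date + 25 years → 27 February 2036.
Product Clearance Extension: 1157 days claimed exceeds the 700-day cap, so +700 days → 27 January 2038.
Interference Suspension Credit: +369 days → 31 January 2039.
Administrative Delay Adjustment: +70 days → 11 April 2039.

April 11, 2039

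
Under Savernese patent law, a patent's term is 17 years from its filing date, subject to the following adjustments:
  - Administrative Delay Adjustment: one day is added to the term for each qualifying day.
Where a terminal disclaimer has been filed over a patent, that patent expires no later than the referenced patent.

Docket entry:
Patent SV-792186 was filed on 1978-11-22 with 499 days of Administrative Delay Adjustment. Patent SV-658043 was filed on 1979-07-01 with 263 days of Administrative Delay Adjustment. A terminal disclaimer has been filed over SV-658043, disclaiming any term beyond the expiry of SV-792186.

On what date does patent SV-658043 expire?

Natural term of SV-658043:
  Base: filing + 17 years → 1 July 1996.
  Administrative Delay Adjustment: +263 days → 21 March 1997.
Expiry of referenced patent SV-792186:
  Base: filing + 17 years → 22 November 1995.
  Administrative Delay Adjustment: +499 days → 4 April 1997.
Terminal disclaimer: SV-658043 expires on the earlier of 21 March 1997 and 4 April 1997.

March 21, 1997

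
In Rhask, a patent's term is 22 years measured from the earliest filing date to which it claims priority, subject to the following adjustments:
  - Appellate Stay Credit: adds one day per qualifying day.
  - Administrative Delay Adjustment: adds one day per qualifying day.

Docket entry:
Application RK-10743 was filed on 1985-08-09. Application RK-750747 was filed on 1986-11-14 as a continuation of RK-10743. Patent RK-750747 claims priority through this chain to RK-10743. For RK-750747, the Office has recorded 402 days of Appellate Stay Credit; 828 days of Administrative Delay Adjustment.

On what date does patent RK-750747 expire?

Earliest priority filing: 9 August 1985.
Base term: 9 August 1985 + 22 years → 9 August 2007.
Appellate Stay Credit: +402 days → 14 September 2008.
Administrative Delay Adjustment: +828 days → 21 December 2010.

2010-12-21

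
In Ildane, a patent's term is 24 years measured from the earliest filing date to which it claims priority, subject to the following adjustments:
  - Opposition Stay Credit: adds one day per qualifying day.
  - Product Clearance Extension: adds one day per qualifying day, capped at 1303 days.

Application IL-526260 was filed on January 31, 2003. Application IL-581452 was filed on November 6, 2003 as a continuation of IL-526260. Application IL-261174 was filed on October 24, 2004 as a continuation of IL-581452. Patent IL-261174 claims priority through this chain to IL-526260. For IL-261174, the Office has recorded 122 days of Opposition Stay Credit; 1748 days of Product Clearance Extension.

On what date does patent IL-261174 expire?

December 26, 2030

Earliest priority filing: 31 January 2003.
Base term: 31 January 2003 + 24 years → 31 January 2027.
Opposition Stay Credit: +122 days → 2 June 2027.
Product Clearance Extension: 1748 days claimed exceeds the 1303-day cap, so +1303 days → 26 December 2030.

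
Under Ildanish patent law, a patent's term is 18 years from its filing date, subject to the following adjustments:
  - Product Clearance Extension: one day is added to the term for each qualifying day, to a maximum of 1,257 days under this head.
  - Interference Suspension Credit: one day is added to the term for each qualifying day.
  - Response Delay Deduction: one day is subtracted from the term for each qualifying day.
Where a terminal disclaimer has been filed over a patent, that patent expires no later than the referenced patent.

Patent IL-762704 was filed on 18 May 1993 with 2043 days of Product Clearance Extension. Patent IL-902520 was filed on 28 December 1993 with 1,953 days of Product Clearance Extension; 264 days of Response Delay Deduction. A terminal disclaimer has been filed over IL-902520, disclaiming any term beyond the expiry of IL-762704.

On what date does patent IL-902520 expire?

2014-09-16

Natural term of IL-902520:
  Base: filing + 18 years → 28 December 2011.
  Product Clearance Extension: 1953 days claimed exceeds the 1257-day cap, so +1257 days → 7 June 2015.
  Response Delay Deduction: −264 days → 16 September 2014.
Expiry of referenced patent IL-762704:
  Base: filing + 18 years → 18 May 2011.
  Product Clearance Extension: 2043 days claimed exceeds the 1257-day cap, so +1257 days → 26 October 2014.
Terminal disclaimer: IL-902520 expires on the earlier of 16 September 2014 and 26 October 2014.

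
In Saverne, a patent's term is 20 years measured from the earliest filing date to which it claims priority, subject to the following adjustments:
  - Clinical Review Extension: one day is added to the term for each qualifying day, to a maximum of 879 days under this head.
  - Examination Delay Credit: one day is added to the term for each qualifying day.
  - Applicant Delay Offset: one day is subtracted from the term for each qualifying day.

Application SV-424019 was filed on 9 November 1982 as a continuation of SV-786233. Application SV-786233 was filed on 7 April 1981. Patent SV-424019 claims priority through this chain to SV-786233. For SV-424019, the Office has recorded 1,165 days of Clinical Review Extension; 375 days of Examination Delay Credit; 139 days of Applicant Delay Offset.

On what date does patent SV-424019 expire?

Earliest priority filing: 7 April 1981.
Base term: 7 April 1981 + 20 years → 7 April 2001.
Clinical Review Extension: 1165 days claimed exceeds the 879-day cap, so +879 days → 3 September 2003.
Examination Delay Credit: +375 days → 12 September 2004.
Applicant Delay Offset: −139 days → 26 April 2004.

2004-04-26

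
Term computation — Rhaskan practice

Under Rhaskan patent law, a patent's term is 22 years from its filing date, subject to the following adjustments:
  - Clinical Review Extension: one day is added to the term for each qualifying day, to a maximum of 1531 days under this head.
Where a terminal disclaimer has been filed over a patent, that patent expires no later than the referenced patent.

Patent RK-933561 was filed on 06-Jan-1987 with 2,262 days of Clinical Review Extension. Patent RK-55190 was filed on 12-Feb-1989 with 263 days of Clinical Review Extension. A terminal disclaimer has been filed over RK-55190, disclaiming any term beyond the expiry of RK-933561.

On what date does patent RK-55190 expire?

November 2, 2011

Natural term of RK-55190:
  Base: filing + 22 years → 12 February 2011.
  Clinical Review Extension: 263 days (within the 1531-day cap) → +263 days → 2 November 2011.
Expiry of referenced patent RK-933561:
  Base: filing + 22 years → 6 January 2009.
  Clinical Review Extension: 2262 days claimed exceeds the 1531-day cap, so +1531 days → 17 March 2013.
Terminal disclaimer: RK-55190 expires on the earlier of 2 November 2011 and 17 March 2013.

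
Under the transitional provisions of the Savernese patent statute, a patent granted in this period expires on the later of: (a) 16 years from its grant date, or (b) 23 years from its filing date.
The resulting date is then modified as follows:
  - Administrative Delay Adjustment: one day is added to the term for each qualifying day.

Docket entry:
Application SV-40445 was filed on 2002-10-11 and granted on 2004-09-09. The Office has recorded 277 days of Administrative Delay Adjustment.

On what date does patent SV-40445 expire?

2026-07-15

(a) grant + 16 years → 9 September 2020.
(b) filing + 23 years → 11 October 2025.
Later of the two: 11 October 2025.
Administrative Delay Adjustment: +277 days → 15 July 2026.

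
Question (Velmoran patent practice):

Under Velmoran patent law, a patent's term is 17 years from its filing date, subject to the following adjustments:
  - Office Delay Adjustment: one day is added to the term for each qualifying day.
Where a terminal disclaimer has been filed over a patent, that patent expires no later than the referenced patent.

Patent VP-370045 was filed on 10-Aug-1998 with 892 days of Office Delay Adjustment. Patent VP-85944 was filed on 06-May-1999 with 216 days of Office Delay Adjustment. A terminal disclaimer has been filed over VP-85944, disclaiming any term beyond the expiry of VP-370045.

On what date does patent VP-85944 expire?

Natural term of VP-85944:
  Base: filing + 17 years → 6 May 2016.
  Office Delay Adjustment: +216 days → 8 December 2016.
Expiry of referenced patent VP-370045:
  Base: filing + 17 years → 10 August 2015.
  Office Delay Adjustment: +892 days → 18 January 2018.
Terminal disclaimer: VP-85944 expires on the earlier of 8 December 2016 and 18 January 2018.

December 8, 2016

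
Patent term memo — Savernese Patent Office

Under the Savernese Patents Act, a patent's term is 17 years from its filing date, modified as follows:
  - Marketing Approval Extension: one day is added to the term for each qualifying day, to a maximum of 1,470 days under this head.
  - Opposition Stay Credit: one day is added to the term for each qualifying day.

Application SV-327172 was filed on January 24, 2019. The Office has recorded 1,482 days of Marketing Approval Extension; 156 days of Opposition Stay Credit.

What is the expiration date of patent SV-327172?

July 7, 2040

Base term: filing date + 17 years → 24 January 2036.
Marketing Approval Extension: 1482 days claimed exceeds the 1470-day cap, so +1470 days → 2 February 2040.
Opposition Stay Credit: +156 days → 7 July 2040.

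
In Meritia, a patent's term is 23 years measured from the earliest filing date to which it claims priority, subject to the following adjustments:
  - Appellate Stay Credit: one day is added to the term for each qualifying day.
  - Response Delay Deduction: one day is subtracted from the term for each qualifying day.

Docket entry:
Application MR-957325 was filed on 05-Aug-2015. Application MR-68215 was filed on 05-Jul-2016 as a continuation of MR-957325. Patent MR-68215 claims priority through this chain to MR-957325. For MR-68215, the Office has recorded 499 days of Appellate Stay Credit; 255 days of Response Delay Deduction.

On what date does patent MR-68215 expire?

Earliest priority filing: 5 August 2015.
Base term: 5 August 2015 + 23 years → 5 August 2038.
Appellate Stay Credit: +499 days → 17 December 2039.
Response Delay Deduction: −255 days → 6 April 2039.

2039-04-06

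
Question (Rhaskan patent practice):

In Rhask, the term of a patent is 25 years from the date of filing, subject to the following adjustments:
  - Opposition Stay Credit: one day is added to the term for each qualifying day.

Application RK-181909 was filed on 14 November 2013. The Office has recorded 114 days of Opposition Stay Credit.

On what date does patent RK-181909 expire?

Base term: filing date + 25 years → 14 November 2038.
Opposition Stay Credit: +114 days → 8 March 2039.

2039-03-08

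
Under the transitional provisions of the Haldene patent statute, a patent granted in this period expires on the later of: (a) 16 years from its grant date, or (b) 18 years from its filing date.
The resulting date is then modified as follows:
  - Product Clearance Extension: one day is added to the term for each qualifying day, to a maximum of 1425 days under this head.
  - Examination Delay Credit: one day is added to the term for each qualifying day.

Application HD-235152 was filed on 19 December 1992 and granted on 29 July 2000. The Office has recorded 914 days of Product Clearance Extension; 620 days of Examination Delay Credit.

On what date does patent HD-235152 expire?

(a) grant + 16 years → 29 July 2016.
(b) filing + 18 years → 19 December 2010.
Later of the two: 29 July 2016.
Product Clearance Extension: 914 days (within the 1425-day cap) → +914 days → 29 January 2019.
Examination Delay Credit: +620 days → 10 October 2020.

October 10, 2020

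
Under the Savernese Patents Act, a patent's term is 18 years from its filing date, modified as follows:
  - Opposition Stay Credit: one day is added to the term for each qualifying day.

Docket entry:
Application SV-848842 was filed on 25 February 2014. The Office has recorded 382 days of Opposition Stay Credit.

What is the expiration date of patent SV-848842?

March 13, 2033

Base term: filing date + 18 years → 25 February 2032.
Opposition Stay Credit: +382 days → 13 March 2033.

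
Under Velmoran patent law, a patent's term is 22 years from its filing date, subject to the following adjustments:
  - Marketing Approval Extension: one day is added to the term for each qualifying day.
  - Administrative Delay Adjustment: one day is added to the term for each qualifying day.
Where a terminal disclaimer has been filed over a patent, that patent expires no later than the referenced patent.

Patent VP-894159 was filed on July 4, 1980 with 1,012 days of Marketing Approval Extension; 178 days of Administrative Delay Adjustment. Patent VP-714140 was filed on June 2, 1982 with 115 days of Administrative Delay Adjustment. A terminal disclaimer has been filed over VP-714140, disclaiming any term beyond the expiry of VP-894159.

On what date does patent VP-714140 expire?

2004-09-25

Natural term of VP-714140:
  Base: filing + 22 years → 2 June 2004.
  Administrative Delay Adjustment: +115 days → 25 September 2004.
Expiry of referenced patent VP-894159:
  Base: filing + 22 years → 4 July 2002.
  Marketing Approval Extension: +1012 days → 11 April 2005.
  Administrative Delay Adjustment: +178 days → 6 October 2005.
Terminal disclaimer: VP-714140 expires on the earlier of 25 September 2004 and 6 October 2005.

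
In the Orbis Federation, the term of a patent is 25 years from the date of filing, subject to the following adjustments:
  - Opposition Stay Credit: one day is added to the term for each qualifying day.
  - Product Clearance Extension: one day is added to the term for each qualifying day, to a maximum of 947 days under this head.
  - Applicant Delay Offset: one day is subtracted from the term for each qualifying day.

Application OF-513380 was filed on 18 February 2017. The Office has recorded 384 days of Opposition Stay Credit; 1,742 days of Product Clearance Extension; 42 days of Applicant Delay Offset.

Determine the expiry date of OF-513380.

August 30, 2045

Base term: filing date + 25 years → 18 February 2042.
Opposition Stay Credit: +384 days → 9 March 2043.
Product Clearance Extension: 1742 days claimed exceeds the 947-day cap, so +947 days → 11 October 2045.
Applicant Delay Offset: −42 days → 30 August 2045.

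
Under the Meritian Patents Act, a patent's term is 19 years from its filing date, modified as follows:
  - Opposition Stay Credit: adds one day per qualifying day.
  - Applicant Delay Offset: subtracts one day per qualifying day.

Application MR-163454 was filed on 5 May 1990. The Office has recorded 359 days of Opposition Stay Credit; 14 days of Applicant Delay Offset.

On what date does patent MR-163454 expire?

Base term: filing date + 19 years → 5 May 2009.
Opposition Stay Credit: +359 days → 29 April 2010.
Applicant Delay Offset: −14 days → 15 April 2010.

April 15, 2010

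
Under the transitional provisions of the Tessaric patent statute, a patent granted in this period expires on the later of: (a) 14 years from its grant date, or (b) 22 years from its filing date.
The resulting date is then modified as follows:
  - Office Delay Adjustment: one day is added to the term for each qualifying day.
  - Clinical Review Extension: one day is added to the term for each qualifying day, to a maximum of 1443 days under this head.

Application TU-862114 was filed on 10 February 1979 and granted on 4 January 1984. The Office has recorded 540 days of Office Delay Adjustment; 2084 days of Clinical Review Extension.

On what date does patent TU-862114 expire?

(a) grant + 14 years → 4 January 1998.
(b) filing + 22 years → 10 February 2001.
Later of the two: 10 February 2001.
Office Delay Adjustment: +540 days → 4 August 2002.
Clinical Review Extension: 2084 days claimed exceeds the 1443-day cap, so +1443 days → 17 July 2006.

July 17, 2006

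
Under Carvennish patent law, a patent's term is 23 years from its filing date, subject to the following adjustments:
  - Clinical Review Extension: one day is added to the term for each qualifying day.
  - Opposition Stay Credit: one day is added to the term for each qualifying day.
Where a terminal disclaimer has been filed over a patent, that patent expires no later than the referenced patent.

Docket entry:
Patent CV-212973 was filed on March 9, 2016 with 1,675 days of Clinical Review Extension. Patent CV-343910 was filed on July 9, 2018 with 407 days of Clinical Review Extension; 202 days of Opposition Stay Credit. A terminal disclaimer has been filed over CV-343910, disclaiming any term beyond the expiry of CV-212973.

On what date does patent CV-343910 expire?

March 10, 2043

Natural term of CV-343910:
  Base: filing + 23 years → 9 July 2041.
  Clinical Review Extension: +407 days → 20 August 2042.
  Opposition Stay Credit: +202 days → 10 March 2043.
Expiry of referenced patent CV-212973:
  Base: filing + 23 years → 9 March 2039.
  Clinical Review Extension: +1675 days → 9 October 2043.
Terminal disclaimer: CV-343910 expires on the earlier of 10 March 2043 and 9 October 2043.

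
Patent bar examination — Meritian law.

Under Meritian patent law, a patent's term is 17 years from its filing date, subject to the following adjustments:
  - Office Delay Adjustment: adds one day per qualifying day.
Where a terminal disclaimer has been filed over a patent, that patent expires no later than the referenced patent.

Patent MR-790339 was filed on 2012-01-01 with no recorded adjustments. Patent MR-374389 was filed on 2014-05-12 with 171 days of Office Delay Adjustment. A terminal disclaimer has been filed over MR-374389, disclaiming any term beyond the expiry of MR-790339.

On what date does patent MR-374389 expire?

January 1, 2029

Natural term of MR-374389:
  Base: filing + 17 years → 12 May 2031.
  Office Delay Adjustment: +171 days → 30 October 2031.
Expiry of referenced patent MR-790339:
  Base: filing + 17 years → 1 January 2029.
Terminal disclaimer: MR-374389 expires on the earlier of 30 October 2031 and 1 January 2029.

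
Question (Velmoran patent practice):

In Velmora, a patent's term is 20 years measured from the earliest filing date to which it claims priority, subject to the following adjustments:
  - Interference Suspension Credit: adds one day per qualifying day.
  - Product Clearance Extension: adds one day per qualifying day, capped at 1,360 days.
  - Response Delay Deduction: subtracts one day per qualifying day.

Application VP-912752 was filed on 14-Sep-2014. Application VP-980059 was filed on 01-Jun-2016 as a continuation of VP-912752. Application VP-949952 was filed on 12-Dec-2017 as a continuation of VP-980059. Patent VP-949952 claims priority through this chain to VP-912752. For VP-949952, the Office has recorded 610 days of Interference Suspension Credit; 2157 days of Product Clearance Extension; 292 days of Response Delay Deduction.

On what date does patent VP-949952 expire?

Earliest priority filing: 14 September 2014.
Base term: 14 September 2014 + 20 years → 14 September 2034.
Interference Suspension Credit: +610 days → 16 May 2036.
Product Clearance Extension: 2157 days claimed exceeds the 1360-day cap, so +1360 days → 5 February 2040.
Response Delay Deduction: −292 days → 19 April 2039.

2039-04-19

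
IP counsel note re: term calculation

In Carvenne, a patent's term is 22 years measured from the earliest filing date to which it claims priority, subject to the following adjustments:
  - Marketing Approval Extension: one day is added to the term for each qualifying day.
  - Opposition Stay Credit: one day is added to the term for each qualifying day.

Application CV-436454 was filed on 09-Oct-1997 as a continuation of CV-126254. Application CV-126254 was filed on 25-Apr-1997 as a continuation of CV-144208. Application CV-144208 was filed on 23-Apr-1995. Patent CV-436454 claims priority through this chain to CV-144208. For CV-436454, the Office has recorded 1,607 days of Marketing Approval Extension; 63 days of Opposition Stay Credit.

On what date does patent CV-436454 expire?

2021-11-18

Earliest priority filing: 23 April 1995.
Base term: 23 April 1995 + 22 years → 23 April 2017.
Marketing Approval Extension: +1607 days → 16 September 2021.
Opposition Stay Credit: +63 days → 18 November 2021.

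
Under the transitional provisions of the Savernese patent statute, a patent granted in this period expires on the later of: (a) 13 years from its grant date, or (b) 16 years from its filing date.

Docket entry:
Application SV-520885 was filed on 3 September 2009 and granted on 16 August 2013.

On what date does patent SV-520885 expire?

(a) grant + 13 years → 16 August 2026.
(b) filing + 16 years → 3 September 2025.
Later of the two: 16 August 2026.

2026-08-16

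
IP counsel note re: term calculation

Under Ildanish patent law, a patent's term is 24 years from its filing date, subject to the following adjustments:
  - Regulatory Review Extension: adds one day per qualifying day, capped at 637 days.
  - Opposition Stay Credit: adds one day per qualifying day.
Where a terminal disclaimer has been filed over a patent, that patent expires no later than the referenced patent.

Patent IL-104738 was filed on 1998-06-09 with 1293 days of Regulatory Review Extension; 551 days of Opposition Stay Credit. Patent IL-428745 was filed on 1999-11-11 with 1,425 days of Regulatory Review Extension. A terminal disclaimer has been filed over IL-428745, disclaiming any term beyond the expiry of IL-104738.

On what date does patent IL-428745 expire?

Natural term of IL-428745:
  Base: filing + 24 years → 11 November 2023.
  Regulatory Review Extension: 1425 days claimed exceeds the 637-day cap, so +637 days → 9 August 2025.
Expiry of referenced patent IL-104738:
  Base: filing + 24 years → 9 June 2022.
  Regulatory Review Extension: 1293 days claimed exceeds the 637-day cap, so +637 days → 7 March 2024.
  Opposition Stay Credit: +551 days → 9 September 2025.
Terminal disclaimer: IL-428745 expires on the earlier of 9 August 2025 and 9 September 2025.

2025-08-09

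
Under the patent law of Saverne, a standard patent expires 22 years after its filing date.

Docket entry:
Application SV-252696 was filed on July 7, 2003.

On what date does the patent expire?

Filing date + 22 years → 7 July 2025.

July 7, 2025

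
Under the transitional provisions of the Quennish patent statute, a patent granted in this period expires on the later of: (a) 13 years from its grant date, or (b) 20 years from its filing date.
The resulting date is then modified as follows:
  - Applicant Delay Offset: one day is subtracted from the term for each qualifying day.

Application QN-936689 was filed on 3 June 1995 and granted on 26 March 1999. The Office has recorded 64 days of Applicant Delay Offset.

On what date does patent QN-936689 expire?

(a) grant + 13 years → 26 March 2012.
(b) filing + 20 years → 3 June 2015.
Later of the two: 3 June 2015.
Applicant Delay Offset: −64 days → 31 March 2015.

March 31, 2015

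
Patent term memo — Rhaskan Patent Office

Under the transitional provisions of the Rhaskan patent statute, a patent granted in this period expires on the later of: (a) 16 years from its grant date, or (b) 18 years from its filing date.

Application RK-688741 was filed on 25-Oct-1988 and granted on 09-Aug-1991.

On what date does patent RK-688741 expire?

2007-08-09

(a) grant + 16 years → 9 August 2007.
(b) filing + 18 years → 25 October 2006.
Later of the two: 9 August 2007.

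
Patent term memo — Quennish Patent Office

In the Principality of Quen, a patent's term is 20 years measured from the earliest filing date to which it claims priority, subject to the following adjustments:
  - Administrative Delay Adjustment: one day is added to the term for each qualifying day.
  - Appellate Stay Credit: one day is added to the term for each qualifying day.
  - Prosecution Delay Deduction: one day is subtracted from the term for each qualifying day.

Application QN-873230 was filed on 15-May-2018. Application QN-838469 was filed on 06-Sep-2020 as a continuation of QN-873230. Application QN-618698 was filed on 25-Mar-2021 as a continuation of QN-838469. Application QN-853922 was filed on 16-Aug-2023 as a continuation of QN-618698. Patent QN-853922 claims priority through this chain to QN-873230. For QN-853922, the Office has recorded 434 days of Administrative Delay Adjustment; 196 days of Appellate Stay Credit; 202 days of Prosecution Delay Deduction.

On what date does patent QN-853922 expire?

2039-07-17

Earliest priority filing: 15 May 2018.
Base term: 15 May 2018 + 20 years → 15 May 2038.
Administrative Delay Adjustment: +434 days → 23 July 2039.
Appellate Stay Credit: +196 days → 4 February 2040.
Prosecution Delay Deduction: −202 days → 17 July 2039.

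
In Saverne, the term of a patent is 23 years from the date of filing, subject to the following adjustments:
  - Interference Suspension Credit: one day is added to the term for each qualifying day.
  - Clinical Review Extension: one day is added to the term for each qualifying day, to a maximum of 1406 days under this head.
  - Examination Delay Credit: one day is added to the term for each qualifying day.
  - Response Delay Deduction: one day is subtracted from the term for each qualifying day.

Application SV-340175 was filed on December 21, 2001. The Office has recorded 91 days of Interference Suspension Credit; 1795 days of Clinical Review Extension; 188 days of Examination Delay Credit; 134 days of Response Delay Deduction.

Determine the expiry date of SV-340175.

March 21, 2029

Base term: filing date + 23 years → 21 December 2024.
Interference Suspension Credit: +91 days → 22 March 2025.
Clinical Review Extension: 1795 days claimed exceeds the 1406-day cap, so +1406 days → 26 January 2029.
Examination Delay Credit: +188 days → 2 August 2029.
Response Delay Deduction: −134 days → 21 March 2029.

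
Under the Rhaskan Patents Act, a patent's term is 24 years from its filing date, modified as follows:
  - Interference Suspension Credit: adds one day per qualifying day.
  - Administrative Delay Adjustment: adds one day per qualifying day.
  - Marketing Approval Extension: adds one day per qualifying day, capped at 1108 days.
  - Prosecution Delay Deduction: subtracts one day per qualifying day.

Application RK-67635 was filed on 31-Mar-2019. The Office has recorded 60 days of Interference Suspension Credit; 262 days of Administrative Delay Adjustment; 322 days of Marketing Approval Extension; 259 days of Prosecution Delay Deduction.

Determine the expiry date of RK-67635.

2044-04-19

Base term: filing date + 24 years → 31 March 2043.
Interference Suspension Credit: +60 days → 30 May 2043.
Administrative Delay Adjustment: +262 days → 16 February 2044.
Marketing Approval Extension: 322 days (within the 1108-day cap) → +322 days → 3 January 2045.
Prosecution Delay Deduction: −259 days → 19 April 2044.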